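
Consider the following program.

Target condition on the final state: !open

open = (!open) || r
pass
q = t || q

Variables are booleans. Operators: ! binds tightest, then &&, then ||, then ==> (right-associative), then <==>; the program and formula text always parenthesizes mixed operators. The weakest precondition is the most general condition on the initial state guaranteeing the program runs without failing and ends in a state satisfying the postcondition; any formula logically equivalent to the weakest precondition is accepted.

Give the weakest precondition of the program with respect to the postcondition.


Working backward. After the program, !open must hold.
Before q := t || q: !open
Before skip: !open
Before open := (!open) || r: !((!open) || r)
Answer: WP = !((!open) || r)


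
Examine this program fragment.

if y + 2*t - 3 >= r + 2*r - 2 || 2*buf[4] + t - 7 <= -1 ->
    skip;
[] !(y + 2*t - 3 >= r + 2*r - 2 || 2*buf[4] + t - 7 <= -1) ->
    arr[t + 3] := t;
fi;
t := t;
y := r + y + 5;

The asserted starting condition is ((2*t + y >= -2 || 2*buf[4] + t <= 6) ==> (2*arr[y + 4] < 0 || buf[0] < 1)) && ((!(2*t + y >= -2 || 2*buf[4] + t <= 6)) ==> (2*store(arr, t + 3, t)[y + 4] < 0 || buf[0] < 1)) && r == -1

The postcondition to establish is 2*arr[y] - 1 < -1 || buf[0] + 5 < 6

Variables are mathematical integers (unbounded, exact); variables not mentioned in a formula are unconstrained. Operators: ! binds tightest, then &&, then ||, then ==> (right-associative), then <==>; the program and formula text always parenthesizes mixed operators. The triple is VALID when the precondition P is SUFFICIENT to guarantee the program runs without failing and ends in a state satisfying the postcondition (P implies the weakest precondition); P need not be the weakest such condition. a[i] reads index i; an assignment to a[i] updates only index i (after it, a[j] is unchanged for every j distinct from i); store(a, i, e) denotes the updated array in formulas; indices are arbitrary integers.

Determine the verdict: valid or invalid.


Working backward. After the program, the postcondition 2*arr[y] - 1 < -1 || buf[0] + 5 < 6 must hold; in canonical form it is 2*arr[y] < 0 || buf[0] < 1.
Before y := r + y + 5: 2*arr[r + y + 5] < 0 || buf[0] < 1
Before t := t: 2*arr[r + y + 5] < 0 || buf[0] < 1
Then branch requires 2*arr[r + y + 5] < 0 || buf[0] < 1; else branch requires 2*store(arr, t + 3, t)[r + y + 5] < 0 || buf[0] < 1.
Before the if: ((2*t + y >= 3*r + 1 || 2*buf[4] + t <= 6) ==> (2*arr[r + y + 5] < 0 || buf[0] < 1)) && ((!(2*t + y >= 3*r + 1 || 2*buf[4] + t <= 6)) ==> (2*store(arr, t + 3, t)[r + y + 5] < 0 || buf[0] < 1))
The weakest precondition is ((2*t + y >= 3*r + 1 || 2*buf[4] + t <= 6) ==> (2*arr[r + y + 5] < 0 || buf[0] < 1)) && ((!(2*t + y >= 3*r + 1 || 2*buf[4] + t <= 6)) ==> (2*store(arr, t + 3, t)[r + y + 5] < 0 || buf[0] < 1)).
Check whether ((2*t + y >= -2 || 2*buf[4] + t <= 6) ==> (2*arr[y + 4] < 0 || buf[0] < 1)) && ((!(2*t + y >= -2 || 2*buf[4] + t <= 6)) ==> (2*store(arr, t + 3, t)[y + 4] < 0 || buf[0] < 1)) && r == -1 implies it.
Every state satisfying the precondition satisfies the weakest precondition: the implication holds.
Answer: valid


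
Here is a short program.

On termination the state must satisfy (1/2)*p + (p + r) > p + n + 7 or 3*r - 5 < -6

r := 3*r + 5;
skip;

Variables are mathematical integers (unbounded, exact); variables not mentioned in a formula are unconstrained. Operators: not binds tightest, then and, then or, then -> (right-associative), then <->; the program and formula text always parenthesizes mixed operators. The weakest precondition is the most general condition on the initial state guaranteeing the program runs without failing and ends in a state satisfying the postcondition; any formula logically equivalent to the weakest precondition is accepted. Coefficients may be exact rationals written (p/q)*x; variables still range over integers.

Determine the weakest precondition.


Working backward. After the program, the postcondition (1/2)*p + (p + r) > p + n + 7 or 3*r - 5 < -6 must hold; in canonical form it is (1/2)*p + r > n + 7 or 3*r < -1.
Before skip: (1/2)*p + r > n + 7 or 3*r < -1
Before r := 3*r + 5: (1/2)*p + 3*r > n + 2 or 9*r < -16
Answer: WP = (1/2)*p + 3*r > n + 2 or 9*r < -16


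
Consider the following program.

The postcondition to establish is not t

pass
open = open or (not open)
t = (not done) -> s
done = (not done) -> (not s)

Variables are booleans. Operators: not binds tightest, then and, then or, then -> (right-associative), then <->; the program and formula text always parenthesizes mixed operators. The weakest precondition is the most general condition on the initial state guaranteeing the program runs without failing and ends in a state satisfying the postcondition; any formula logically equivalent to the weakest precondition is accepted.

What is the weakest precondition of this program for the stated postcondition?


Working backward. After the program, not t must hold.
Before done := (not done) -> (not s): not t
Before t := (not done) -> s: not ((not done) -> s)
Before open := open or (not open): not ((not done) -> s)
Before skip: not ((not done) -> s)
Answer: WP = not ((not done) -> s)


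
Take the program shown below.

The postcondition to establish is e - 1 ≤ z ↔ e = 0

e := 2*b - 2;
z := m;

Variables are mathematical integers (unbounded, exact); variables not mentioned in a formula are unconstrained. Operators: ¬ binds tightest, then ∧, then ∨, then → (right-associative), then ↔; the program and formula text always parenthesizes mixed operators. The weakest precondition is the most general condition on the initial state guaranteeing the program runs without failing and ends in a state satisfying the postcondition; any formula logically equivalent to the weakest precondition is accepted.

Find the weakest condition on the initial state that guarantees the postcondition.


Working backward. After the program, the postcondition e - 1 ≤ z ↔ e = 0 must hold; in canonical form it is e ≤ z + 1 ↔ e = 0.
Before z := m: e ≤ m + 1 ↔ e = 0
Before e := 2*b - 2: 2*b ≤ m + 3 ↔ 2*b = 2
Answer: WP = 2*b ≤ m + 3 ↔ 2*b = 2


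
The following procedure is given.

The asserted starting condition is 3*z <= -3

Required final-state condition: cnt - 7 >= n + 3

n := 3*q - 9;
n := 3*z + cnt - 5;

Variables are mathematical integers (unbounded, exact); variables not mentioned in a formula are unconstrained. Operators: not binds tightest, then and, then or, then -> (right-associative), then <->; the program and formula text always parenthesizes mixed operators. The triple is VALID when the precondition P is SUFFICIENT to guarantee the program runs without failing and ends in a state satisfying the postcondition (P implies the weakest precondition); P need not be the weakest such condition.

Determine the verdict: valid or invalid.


Working backward. After the program, the postcondition cnt - 7 >= n + 3 must hold; in canonical form it is cnt >= n + 10.
Before n := 3*z + cnt - 5: 3*z <= -5
Before n := 3*q - 9: 3*z <= -5
The weakest precondition is 3*z <= -5.
Check whether 3*z <= -3 implies it.
Countermodel: at the initial state z = -1, the precondition holds but the weakest precondition fails.
Answer: invalid


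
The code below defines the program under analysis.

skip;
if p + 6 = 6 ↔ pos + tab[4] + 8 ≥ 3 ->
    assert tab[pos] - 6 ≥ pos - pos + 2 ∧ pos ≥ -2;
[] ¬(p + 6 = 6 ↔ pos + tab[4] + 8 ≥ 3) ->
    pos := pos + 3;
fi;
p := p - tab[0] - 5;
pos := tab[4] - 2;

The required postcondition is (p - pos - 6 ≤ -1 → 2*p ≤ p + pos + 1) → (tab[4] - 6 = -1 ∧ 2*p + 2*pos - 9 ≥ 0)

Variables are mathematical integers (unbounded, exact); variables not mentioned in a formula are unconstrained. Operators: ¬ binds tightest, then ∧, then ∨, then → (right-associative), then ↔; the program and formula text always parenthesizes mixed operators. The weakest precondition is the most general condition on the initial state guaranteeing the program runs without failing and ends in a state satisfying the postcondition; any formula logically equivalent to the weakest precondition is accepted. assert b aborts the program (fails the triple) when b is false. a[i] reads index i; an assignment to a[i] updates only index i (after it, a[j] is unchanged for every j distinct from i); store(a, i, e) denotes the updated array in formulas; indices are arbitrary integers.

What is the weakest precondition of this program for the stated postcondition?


Working backward. After the program, the postcondition (p - pos - 6 ≤ -1 → 2*p ≤ p + pos + 1) → (tab[4] - 6 = -1 ∧ 2*p + 2*pos - 9 ≥ 0) must hold; in canonical form it is (p ≤ pos + 5 → p ≤ pos + 1) → (tab[4] = 5 ∧ 2*p + 2*pos ≥ 9).
Before pos := tab[4] - 2: (p ≤ tab[4] + 3 → p ≤ tab[4] - 1) → (tab[4] = 5 ∧ 2*tab[4] + 2*p ≥ 13)
Before p := p - tab[0] - 5: (p ≤ tab[0] + tab[4] + 8 → p ≤ tab[0] + tab[4] + 4) → (tab[4] = 5 ∧ 2*tab[4] + 2*p ≥ 2*tab[0] + 23)
Then branch requires tab[pos] ≥ 8 ∧ pos ≥ -2 ∧ ((p ≤ tab[0] + tab[4] + 8 → p ≤ tab[0] + tab[4] + 4) → (tab[4] = 5 ∧ 2*tab[4] + 2*p ≥ 2*tab[0] + 23)); else branch requires (p ≤ tab[0] + tab[4] + 8 → p ≤ tab[0] + tab[4] + 4) → (tab[4] = 5 ∧ 2*tab[4] + 2*p ≥ 2*tab[0] + 23).
Before the if: ((p = 0 ↔ tab[4] + pos ≥ -5) → (tab[pos] ≥ 8 ∧ pos ≥ -2 ∧ ((p ≤ tab[0] + tab[4] + 8 → p ≤ tab[0] + tab[4] + 4) → (tab[4] = 5 ∧ 2*tab[4] + 2*p ≥ 2*tab[0] + 23)))) ∧ ((¬(p = 0 ↔ tab[4] + pos ≥ -5)) → ((p ≤ tab[0] + tab[4] + 8 → p ≤ tab[0] + tab[4] + 4) → (tab[4] = 5 ∧ 2*tab[4] + 2*p ≥ 2*tab[0] + 23)))
Before skip: ((p = 0 ↔ tab[4] + pos ≥ -5) → (tab[pos] ≥ 8 ∧ pos ≥ -2 ∧ ((p ≤ tab[0] + tab[4] + 8 → p ≤ tab[0] + tab[4] + 4) → (tab[4] = 5 ∧ 2*tab[4] + 2*p ≥ 2*tab[0] + 23)))) ∧ ((¬(p = 0 ↔ tab[4] + pos ≥ -5)) → ((p ≤ tab[0] + tab[4] + 8 → p ≤ tab[0] + tab[4] + 4) → (tab[4] = 5 ∧ 2*tab[4] + 2*p ≥ 2*tab[0] + 23)))
Answer: WP = ((p = 0 ↔ tab[4] + pos ≥ -5) → (tab[pos] ≥ 8 ∧ pos ≥ -2 ∧ ((p ≤ tab[0] + tab[4] + 8 → p ≤ tab[0] + tab[4] + 4) → (tab[4] = 5 ∧ 2*tab[4] + 2*p ≥ 2*tab[0] + 23)))) ∧ ((¬(p = 0 ↔ tab[4] + pos ≥ -5)) → ((p ≤ tab[0] + tab[4] + 8 → p ≤ tab[0] + tab[4] + 4) → (tab[4] = 5 ∧ 2*tab[4] + 2*p ≥ 2*tab[0] + 23)))


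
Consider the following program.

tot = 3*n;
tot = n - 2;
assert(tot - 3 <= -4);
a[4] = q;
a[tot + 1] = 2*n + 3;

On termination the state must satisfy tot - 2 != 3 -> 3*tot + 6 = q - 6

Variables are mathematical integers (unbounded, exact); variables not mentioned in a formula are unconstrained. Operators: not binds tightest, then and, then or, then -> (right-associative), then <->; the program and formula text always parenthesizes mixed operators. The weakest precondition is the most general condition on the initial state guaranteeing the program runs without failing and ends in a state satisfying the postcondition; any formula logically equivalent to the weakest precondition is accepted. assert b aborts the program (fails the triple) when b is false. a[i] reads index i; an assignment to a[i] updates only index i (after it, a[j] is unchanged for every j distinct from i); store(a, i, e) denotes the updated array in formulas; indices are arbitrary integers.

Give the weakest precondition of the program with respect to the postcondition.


Working backward. After the program, the postcondition tot - 2 != 3 -> 3*tot + 6 = q - 6 must hold; in canonical form it is tot != 5 -> 3*tot = q - 12.
Before a[tot + 1] := 2*n + 3: tot != 5 -> 3*tot = q - 12
Before a[4] := q: tot != 5 -> 3*tot = q - 12
Before assert tot - 3 <= -4: tot <= -1 and (tot != 5 -> 3*tot = q - 12)
Before tot := n - 2: n <= 1 and (n != 7 -> 3*n = q - 6)
Before tot := 3*n: n <= 1 and (n != 7 -> 3*n = q - 6)
Answer: WP = n <= 1 and (n != 7 -> 3*n = q - 6)


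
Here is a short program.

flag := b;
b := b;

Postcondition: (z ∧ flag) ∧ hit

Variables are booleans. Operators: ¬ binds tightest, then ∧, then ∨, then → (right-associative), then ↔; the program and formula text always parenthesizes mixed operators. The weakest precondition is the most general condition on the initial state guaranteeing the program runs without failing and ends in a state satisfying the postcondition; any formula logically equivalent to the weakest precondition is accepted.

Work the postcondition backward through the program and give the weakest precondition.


Working backward. After the program, the postcondition (z ∧ flag) ∧ hit must hold; in canonical form it is z ∧ flag ∧ hit.
Before b := b: z ∧ flag ∧ hit
Before flag := b: z ∧ b ∧ hit
Answer: WP = z ∧ b ∧ hit


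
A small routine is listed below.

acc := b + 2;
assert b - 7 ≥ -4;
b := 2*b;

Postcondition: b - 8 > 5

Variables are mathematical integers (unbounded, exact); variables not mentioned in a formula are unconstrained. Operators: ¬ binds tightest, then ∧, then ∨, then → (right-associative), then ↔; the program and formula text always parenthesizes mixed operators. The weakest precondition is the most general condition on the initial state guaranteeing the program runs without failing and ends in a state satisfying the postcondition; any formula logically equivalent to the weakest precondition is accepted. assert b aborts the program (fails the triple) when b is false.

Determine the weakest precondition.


Working backward. After the program, the postcondition b - 8 > 5 must hold; in canonical form it is b > 13.
Before b := 2*b: 2*b > 13
Before assert b - 7 ≥ -4: b ≥ 3 ∧ 2*b > 13
Before acc := b + 2: b ≥ 3 ∧ 2*b > 13
Answer: WP = b ≥ 3 ∧ 2*b > 13


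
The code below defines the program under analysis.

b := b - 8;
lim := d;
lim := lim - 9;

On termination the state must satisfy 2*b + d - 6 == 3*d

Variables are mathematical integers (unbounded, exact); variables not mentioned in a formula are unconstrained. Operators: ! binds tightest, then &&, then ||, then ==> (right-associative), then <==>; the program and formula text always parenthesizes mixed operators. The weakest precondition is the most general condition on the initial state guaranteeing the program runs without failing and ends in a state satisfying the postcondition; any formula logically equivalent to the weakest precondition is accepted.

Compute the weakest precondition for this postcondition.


Working backward. After the program, the postcondition 2*b + d - 6 == 3*d must hold; in canonical form it is 2*b == 2*d + 6.
Before lim := lim - 9: 2*b == 2*d + 6
Before lim := d: 2*b == 2*d + 6
Before b := b - 8: 2*b == 2*d + 22
Answer: WP = 2*b == 2*d + 22


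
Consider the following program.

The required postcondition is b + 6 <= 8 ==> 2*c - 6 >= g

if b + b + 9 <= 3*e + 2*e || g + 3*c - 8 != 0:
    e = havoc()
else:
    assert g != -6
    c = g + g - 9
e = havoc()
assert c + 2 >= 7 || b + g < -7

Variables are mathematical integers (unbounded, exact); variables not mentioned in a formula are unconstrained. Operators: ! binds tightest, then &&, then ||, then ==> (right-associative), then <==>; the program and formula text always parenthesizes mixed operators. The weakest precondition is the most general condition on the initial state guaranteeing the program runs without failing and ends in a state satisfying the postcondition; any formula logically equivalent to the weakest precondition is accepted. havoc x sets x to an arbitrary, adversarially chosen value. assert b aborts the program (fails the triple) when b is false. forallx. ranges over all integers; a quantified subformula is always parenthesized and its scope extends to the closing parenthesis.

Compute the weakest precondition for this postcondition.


Working backward. After the program, the postcondition b + 6 <= 8 ==> 2*c - 6 >= g must hold; in canonical form it is b <= 2 ==> 2*c >= g + 6.
Before assert c + 2 >= 7 || b + g < -7: (c >= 5 || b + g < -7) && (b <= 2 ==> 2*c >= g + 6)
Before havoc e: (c >= 5 || b + g < -7) && (b <= 2 ==> 2*c >= g + 6)
Then branch requires (c >= 5 || b + g < -7) && (b <= 2 ==> 2*c >= g + 6); else branch requires g != -6 && (2*g >= 14 || b + g < -7) && (b <= 2 ==> 3*g >= 24).
Before the if: ((2*b <= 5*e - 9 || 3*c + g != 8) ==> ((c >= 5 || b + g < -7) && (b <= 2 ==> 2*c >= g + 6))) && ((!(2*b <= 5*e - 9 || 3*c + g != 8)) ==> (g != -6 && (2*g >= 14 || b + g < -7) && (b <= 2 ==> 3*g >= 24)))
Answer: WP = ((2*b <= 5*e - 9 || 3*c + g != 8) ==> ((c >= 5 || b + g < -7) && (b <= 2 ==> 2*c >= g + 6))) && ((!(2*b <= 5*e - 9 || 3*c + g != 8)) ==> (g != -6 && (2*g >= 14 || b + g < -7) && (b <= 2 ==> 3*g >= 24)))


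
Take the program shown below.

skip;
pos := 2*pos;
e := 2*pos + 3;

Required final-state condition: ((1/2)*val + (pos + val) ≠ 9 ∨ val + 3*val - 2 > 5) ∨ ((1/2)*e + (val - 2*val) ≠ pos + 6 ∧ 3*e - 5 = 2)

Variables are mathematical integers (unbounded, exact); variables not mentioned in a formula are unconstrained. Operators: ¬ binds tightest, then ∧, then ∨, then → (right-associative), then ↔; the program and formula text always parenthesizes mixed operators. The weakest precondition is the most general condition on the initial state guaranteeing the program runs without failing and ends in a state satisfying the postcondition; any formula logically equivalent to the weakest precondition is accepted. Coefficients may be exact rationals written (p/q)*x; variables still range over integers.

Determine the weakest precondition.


Working backward. After the program, the postcondition ((1/2)*val + (pos + val) ≠ 9 ∨ val + 3*val - 2 > 5) ∨ ((1/2)*e + (val - 2*val) ≠ pos + 6 ∧ 3*e - 5 = 2) must hold; in canonical form it is pos + (3/2)*val ≠ 9 ∨ 4*val > 7 ∨ ((1/2)*e ≠ pos + val + 6 ∧ 3*e = 7).
Before e := 2*pos + 3: pos + (3/2)*val ≠ 9 ∨ 4*val > 7 ∨ (val ≠ -9/2 ∧ 6*pos = -2)
Before pos := 2*pos: 2*pos + (3/2)*val ≠ 9 ∨ 4*val > 7 ∨ (val ≠ -9/2 ∧ 12*pos = -2)
Before skip: 2*pos + (3/2)*val ≠ 9 ∨ 4*val > 7 ∨ (val ≠ -9/2 ∧ 12*pos = -2)
Answer: WP = 2*pos + (3/2)*val ≠ 9 ∨ 4*val > 7 ∨ (val ≠ -9/2 ∧ 12*pos = -2)


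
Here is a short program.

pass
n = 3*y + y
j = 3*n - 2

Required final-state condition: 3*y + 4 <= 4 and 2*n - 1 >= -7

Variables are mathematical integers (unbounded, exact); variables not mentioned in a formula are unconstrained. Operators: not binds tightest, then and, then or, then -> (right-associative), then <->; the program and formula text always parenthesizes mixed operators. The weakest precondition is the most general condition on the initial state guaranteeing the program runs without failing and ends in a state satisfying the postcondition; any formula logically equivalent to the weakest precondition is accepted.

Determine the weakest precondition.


Working backward. After the program, the postcondition 3*y + 4 <= 4 and 2*n - 1 >= -7 must hold; in canonical form it is 3*y <= 0 and 2*n >= -6.
Before j := 3*n - 2: 3*y <= 0 and 2*n >= -6
Before n := 3*y + y: 3*y <= 0 and 8*y >= -6
Before skip: 3*y <= 0 and 8*y >= -6
Answer: WP = 3*y <= 0 and 8*y >= -6


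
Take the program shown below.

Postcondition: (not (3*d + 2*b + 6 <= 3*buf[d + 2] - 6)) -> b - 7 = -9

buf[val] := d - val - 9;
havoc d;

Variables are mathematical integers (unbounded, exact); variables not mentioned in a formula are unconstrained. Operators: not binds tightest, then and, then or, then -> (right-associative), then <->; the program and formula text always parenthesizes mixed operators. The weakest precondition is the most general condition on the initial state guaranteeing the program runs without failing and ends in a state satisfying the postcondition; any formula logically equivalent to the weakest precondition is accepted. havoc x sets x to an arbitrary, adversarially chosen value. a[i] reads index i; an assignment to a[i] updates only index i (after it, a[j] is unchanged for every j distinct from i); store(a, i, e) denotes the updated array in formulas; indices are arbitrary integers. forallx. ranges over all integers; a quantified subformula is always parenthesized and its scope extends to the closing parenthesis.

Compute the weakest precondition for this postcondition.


Working backward. After the program, the postcondition (not (3*d + 2*b + 6 <= 3*buf[d + 2] - 6)) -> b - 7 = -9 must hold; in canonical form it is (not (2*b + 3*d <= 3*buf[d + 2] - 12)) -> b = -2.
Before havoc d: forall d_1. ((not (2*b + 3*d_1 <= 3*buf[d_1 + 2] - 12)) -> b = -2)
Before buf[val] := d - val - 9: forall d_1. ((not (2*b + 3*d_1 <= 3*store(buf, val, d - val - 9)[d_1 + 2] - 12)) -> b = -2)
Answer: WP = forall d_1. ((not (2*b + 3*d_1 <= 3*store(buf, val, d - val - 9)[d_1 + 2] - 12)) -> b = -2)


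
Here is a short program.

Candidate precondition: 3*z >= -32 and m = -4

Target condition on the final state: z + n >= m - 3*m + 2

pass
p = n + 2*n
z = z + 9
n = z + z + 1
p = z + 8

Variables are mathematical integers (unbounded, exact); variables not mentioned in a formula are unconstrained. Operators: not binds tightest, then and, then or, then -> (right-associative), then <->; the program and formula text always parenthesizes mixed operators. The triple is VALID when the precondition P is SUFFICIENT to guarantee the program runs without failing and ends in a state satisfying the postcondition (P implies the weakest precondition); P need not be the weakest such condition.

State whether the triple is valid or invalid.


Working backward. After the program, the postcondition z + n >= m - 3*m + 2 must hold; in canonical form it is 2*m + n + z >= 2.
Before p := z + 8: 2*m + n + z >= 2
Before n := z + z + 1: 2*m + 3*z >= 1
Before z := z + 9: 2*m + 3*z >= -26
Before p := n + 2*n: 2*m + 3*z >= -26
Before skip: 2*m + 3*z >= -26
The weakest precondition is 2*m + 3*z >= -26.
Check whether 3*z >= -32 and m = -4 implies it.
Countermodel: at the initial state m = -4, z = -10, the precondition holds but the weakest precondition fails.
Answer: invalid


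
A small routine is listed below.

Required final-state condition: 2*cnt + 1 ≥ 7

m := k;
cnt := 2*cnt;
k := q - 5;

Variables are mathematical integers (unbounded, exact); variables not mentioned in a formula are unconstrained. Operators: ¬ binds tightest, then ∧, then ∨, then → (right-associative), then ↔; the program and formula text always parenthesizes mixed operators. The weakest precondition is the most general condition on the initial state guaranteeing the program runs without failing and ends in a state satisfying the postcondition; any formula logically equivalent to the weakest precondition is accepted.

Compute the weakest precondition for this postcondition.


Working backward. After the program, the postcondition 2*cnt + 1 ≥ 7 must hold; in canonical form it is 2*cnt ≥ 6.
Before k := q - 5: 2*cnt ≥ 6
Before cnt := 2*cnt: 4*cnt ≥ 6
Before m := k: 4*cnt ≥ 6
Answer: WP = 4*cnt ≥ 6


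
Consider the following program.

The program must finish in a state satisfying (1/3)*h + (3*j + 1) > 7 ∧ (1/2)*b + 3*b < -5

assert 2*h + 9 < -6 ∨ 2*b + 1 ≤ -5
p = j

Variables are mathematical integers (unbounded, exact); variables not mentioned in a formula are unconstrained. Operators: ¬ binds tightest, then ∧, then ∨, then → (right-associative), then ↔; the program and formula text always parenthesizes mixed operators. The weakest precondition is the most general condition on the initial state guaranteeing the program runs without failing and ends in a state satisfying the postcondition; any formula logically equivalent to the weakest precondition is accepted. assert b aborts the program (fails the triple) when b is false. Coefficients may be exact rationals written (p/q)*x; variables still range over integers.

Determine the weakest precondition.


Working backward. After the program, the postcondition (1/3)*h + (3*j + 1) > 7 ∧ (1/2)*b + 3*b < -5 must hold; in canonical form it is (1/3)*h + 3*j > 6 ∧ (7/2)*b < -5.
Before p := j: (1/3)*h + 3*j > 6 ∧ (7/2)*b < -5
Before assert 2*h + 9 < -6 ∨ 2*b + 1 ≤ -5: (2*h < -15 ∨ 2*b ≤ -6) ∧ (1/3)*h + 3*j > 6 ∧ (7/2)*b < -5
Answer: WP = (2*h < -15 ∨ 2*b ≤ -6) ∧ (1/3)*h + 3*j > 6 ∧ (7/2)*b < -5


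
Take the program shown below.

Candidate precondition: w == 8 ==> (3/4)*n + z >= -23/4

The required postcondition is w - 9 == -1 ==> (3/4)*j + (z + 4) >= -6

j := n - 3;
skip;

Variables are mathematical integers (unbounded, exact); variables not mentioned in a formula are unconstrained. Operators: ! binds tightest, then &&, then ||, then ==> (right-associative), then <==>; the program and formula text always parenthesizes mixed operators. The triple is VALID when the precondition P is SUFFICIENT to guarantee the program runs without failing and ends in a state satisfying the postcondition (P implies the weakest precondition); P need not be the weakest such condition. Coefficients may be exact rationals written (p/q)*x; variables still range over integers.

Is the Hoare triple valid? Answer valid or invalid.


Working backward. After the program, the postcondition w - 9 == -1 ==> (3/4)*j + (z + 4) >= -6 must hold; in canonical form it is w == 8 ==> (3/4)*j + z >= -10.
Before skip: w == 8 ==> (3/4)*j + z >= -10
Before j := n - 3: w == 8 ==> (3/4)*n + z >= -31/4
The weakest precondition is w == 8 ==> (3/4)*n + z >= -31/4.
Check whether w == 8 ==> (3/4)*n + z >= -23/4 implies it.
Every state satisfying the precondition satisfies the weakest precondition: the implication holds.
Answer: valid


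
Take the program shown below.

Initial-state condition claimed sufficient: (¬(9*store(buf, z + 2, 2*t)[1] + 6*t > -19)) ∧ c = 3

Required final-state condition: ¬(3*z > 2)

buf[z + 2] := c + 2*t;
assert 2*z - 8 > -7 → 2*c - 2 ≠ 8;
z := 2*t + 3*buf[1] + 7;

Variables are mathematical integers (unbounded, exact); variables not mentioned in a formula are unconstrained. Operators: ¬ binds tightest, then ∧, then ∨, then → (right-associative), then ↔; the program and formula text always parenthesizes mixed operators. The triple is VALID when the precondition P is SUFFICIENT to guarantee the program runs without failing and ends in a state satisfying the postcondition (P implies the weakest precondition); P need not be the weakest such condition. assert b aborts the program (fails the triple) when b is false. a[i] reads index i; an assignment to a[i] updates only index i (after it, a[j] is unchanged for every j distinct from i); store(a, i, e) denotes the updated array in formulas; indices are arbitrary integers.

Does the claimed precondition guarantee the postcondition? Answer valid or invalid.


Working backward. After the program, ¬(3*z > 2) must hold.
Before z := 2*t + 3*buf[1] + 7: ¬(9*buf[1] + 6*t > -19)
Before assert 2*z - 8 > -7 → 2*c - 2 ≠ 8: (2*z > 1 → 2*c ≠ 10) ∧ (¬(9*buf[1] + 6*t > -19))
Before buf[z + 2] := c + 2*t: (2*z > 1 → 2*c ≠ 10) ∧ (¬(9*store(buf, z + 2, c + 2*t)[1] + 6*t > -19))
The weakest precondition is (2*z > 1 → 2*c ≠ 10) ∧ (¬(9*store(buf, z + 2, c + 2*t)[1] + 6*t > -19)).
Check whether (¬(9*store(buf, z + 2, 2*t)[1] + 6*t > -19)) ∧ c = 3 implies it.
Countermodel: at the initial state buf = {[1] = 2, elsewhere 2}, c = 3, t = -1, z = -1, the precondition holds but the weakest precondition fails.
Answer: invalid


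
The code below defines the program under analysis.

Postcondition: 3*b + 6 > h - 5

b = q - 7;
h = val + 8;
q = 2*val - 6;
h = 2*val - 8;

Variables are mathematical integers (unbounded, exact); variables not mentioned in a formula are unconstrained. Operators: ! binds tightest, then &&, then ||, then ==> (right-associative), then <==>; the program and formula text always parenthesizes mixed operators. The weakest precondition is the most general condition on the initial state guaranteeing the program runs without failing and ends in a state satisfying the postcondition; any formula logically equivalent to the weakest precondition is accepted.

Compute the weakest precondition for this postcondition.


Working backward. After the program, the postcondition 3*b + 6 > h - 5 must hold; in canonical form it is 3*b > h - 11.
Before h := 2*val - 8: 3*b > 2*val - 19
Before q := 2*val - 6: 3*b > 2*val - 19
Before h := val + 8: 3*b > 2*val - 19
Before b := q - 7: 3*q > 2*val + 2
Answer: WP = 3*q > 2*val + 2


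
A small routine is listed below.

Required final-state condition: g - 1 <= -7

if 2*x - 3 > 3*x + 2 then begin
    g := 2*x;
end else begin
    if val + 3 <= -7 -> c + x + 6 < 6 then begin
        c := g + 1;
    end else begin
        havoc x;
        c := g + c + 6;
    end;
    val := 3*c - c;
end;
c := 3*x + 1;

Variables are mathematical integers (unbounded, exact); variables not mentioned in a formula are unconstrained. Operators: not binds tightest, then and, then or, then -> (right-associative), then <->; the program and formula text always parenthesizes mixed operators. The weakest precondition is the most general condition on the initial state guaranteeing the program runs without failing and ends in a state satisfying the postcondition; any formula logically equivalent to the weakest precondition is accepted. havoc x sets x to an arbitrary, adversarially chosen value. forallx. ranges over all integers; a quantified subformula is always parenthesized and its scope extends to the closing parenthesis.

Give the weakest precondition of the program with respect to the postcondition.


Working backward. After the program, the postcondition g - 1 <= -7 must hold; in canonical form it is g <= -6.
Before c := 3*x + 1: g <= -6
Then branch requires 2*x <= -6; else branch requires ((val <= -10 -> c + x < 0) -> g <= -6) and ((not (val <= -10 -> c + x < 0)) -> g <= -6).
Before the if: (x < -5 -> 2*x <= -6) and ((not (x < -5)) -> (((val <= -10 -> c + x < 0) -> g <= -6) and ((not (val <= -10 -> c + x < 0)) -> g <= -6)))
Answer: WP = (x < -5 -> 2*x <= -6) and ((not (x < -5)) -> (((val <= -10 -> c + x < 0) -> g <= -6) and ((not (val <= -10 -> c + x < 0)) -> g <= -6)))


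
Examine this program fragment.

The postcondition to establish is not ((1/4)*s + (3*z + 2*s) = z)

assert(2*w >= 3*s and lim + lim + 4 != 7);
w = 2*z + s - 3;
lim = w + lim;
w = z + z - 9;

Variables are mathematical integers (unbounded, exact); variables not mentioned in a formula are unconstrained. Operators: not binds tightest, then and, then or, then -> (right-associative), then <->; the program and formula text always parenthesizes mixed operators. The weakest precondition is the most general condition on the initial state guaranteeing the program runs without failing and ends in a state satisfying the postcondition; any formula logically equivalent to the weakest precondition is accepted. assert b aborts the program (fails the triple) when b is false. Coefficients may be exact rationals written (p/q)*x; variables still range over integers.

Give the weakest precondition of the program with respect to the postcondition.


Working backward. After the program, the postcondition not ((1/4)*s + (3*z + 2*s) = z) must hold; in canonical form it is not ((9/4)*s + 2*z = 0).
Before w := z + z - 9: not ((9/4)*s + 2*z = 0)
Before lim := w + lim: not ((9/4)*s + 2*z = 0)
Before w := 2*z + s - 3: not ((9/4)*s + 2*z = 0)
Before assert 2*w >= 3*s and lim + lim + 4 != 7: 2*w >= 3*s and 2*lim != 3 and (not ((9/4)*s + 2*z = 0))
Answer: WP = 2*w >= 3*s and 2*lim != 3 and (not ((9/4)*s + 2*z = 0))


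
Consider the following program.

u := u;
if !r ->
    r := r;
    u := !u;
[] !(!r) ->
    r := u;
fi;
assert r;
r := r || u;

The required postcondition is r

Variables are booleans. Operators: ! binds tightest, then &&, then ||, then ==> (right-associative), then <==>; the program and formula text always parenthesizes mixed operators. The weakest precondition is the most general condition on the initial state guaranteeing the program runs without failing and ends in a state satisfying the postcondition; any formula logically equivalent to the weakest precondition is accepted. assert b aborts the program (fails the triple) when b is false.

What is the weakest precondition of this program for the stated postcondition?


Working backward. After the program, r must hold.
Before r := r || u: r || u
Before assert r: r && (r || u)
Then branch requires r && (r || (!u)); else branch requires u.
Before the if: ((!r) ==> (r && (r || (!u)))) && (r ==> u)
Before u := u: ((!r) ==> (r && (r || (!u)))) && (r ==> u)
Answer: WP = ((!r) ==> (r && (r || (!u)))) && (r ==> u)


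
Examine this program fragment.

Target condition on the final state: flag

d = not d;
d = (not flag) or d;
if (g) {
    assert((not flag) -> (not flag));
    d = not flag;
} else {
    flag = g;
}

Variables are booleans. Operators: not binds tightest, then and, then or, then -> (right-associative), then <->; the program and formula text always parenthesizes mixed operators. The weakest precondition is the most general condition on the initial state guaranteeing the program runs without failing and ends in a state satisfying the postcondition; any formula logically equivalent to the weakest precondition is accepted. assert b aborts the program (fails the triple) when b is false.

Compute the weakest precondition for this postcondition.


Working backward. After the program, flag must hold.
Then branch requires flag; else branch requires g.
Before the if: (g -> flag) and ((not g) -> g)
Before d := (not flag) or d: (g -> flag) and ((not g) -> g)
Before d := not d: (g -> flag) and ((not g) -> g)
Answer: WP = (g -> flag) and ((not g) -> g)


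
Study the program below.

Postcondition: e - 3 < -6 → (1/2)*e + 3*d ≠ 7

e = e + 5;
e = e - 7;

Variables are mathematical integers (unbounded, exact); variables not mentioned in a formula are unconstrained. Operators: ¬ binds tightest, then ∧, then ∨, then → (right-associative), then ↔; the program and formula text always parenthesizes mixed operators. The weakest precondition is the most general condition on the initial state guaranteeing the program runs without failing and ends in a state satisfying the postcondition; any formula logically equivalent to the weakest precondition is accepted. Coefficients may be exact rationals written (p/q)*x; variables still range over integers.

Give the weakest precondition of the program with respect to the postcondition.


Working backward. After the program, the postcondition e - 3 < -6 → (1/2)*e + 3*d ≠ 7 must hold; in canonical form it is e < -3 → 3*d + (1/2)*e ≠ 7.
Before e := e - 7: e < 4 → 3*d + (1/2)*e ≠ 21/2
Before e := e + 5: e < -1 → 3*d + (1/2)*e ≠ 8
Answer: WP = e < -1 → 3*d + (1/2)*e ≠ 8


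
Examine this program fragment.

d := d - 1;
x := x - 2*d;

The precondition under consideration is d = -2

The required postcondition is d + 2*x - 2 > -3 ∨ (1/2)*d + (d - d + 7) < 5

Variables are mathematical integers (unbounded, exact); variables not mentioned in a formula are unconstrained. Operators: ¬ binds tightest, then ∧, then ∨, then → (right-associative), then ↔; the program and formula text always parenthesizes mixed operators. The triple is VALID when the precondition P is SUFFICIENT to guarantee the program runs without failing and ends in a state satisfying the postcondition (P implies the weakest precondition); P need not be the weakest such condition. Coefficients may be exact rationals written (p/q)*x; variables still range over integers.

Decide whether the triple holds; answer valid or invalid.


Working backward. After the program, the postcondition d + 2*x - 2 > -3 ∨ (1/2)*d + (d - d + 7) < 5 must hold; in canonical form it is d + 2*x > -1 ∨ (1/2)*d < -2.
Before x := x - 2*d: 2*x > 3*d - 1 ∨ (1/2)*d < -2
Before d := d - 1: 2*x > 3*d - 4 ∨ (1/2)*d < -3/2
The weakest precondition is 2*x > 3*d - 4 ∨ (1/2)*d < -3/2.
Check whether d = -2 implies it.
Countermodel: at the initial state d = -2, x = -5, the precondition holds but the weakest precondition fails.
Answer: invalid


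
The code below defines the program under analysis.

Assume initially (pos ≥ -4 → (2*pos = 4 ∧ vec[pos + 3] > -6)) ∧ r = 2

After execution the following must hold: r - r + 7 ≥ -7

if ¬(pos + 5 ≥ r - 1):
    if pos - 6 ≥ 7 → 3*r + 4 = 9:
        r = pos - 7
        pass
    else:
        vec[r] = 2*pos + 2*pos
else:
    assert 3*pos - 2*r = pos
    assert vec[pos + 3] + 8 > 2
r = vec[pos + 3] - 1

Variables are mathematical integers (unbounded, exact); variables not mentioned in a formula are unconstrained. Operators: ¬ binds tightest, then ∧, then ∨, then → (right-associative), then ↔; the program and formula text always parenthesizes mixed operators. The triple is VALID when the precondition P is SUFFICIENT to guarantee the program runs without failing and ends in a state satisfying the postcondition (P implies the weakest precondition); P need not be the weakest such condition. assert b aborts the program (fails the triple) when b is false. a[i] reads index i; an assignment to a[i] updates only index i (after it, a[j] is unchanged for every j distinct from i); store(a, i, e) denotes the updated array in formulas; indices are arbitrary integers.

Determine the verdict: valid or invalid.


Working backward. After the program, the postcondition r - r + 7 ≥ -7 must hold; in canonical form it is true.
Before r := vec[pos + 3] - 1: true
Then branch requires true; else branch requires 2*pos = 2*r ∧ vec[pos + 3] > -6.
Before the if: pos ≥ r - 6 → (2*pos = 2*r ∧ vec[pos + 3] > -6)
The weakest precondition is pos ≥ r - 6 → (2*pos = 2*r ∧ vec[pos + 3] > -6).
Check whether (pos ≥ -4 → (2*pos = 4 ∧ vec[pos + 3] > -6)) ∧ r = 2 implies it.
Every state satisfying the precondition satisfies the weakest precondition: the implication holds.
Answer: valid


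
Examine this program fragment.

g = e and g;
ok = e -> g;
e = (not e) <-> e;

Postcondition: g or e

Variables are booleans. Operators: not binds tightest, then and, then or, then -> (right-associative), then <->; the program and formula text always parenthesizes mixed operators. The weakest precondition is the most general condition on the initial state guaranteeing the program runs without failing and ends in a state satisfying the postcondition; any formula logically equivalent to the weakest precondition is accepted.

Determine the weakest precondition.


Working backward. After the program, g or e must hold.
Before e := (not e) <-> e: g or ((not e) <-> e)
Before ok := e -> g: g or ((not e) <-> e)
Before g := e and g: (e and g) or ((not e) <-> e)
Answer: WP = (e and g) or ((not e) <-> e)


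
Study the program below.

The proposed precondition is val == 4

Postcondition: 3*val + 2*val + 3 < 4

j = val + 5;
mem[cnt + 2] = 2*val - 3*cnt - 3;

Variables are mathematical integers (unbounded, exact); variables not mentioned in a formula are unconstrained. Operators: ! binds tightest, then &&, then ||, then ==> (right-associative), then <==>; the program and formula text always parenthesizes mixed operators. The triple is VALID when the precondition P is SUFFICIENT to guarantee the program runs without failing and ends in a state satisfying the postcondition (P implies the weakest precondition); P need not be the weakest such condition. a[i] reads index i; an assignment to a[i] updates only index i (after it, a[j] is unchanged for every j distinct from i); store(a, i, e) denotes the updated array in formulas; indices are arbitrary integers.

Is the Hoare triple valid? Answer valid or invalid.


Working backward. After the program, the postcondition 3*val + 2*val + 3 < 4 must hold; in canonical form it is 5*val < 1.
Before mem[cnt + 2] := 2*val - 3*cnt - 3: 5*val < 1
Before j := val + 5: 5*val < 1
The weakest precondition is 5*val < 1.
Check whether val == 4 implies it.
Countermodel: at the initial state val = 4, the precondition holds but the weakest precondition fails.
Answer: invalid


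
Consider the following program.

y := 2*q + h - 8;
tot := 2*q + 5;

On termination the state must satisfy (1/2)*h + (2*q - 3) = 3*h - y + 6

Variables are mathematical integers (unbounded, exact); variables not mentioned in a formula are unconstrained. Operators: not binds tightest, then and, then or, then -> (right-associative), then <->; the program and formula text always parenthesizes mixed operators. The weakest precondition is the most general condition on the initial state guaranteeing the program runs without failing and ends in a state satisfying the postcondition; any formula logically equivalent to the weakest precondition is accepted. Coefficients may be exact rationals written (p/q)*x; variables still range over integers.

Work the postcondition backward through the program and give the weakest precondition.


Working backward. After the program, the postcondition (1/2)*h + (2*q - 3) = 3*h - y + 6 must hold; in canonical form it is 2*q + y = (5/2)*h + 9.
Before tot := 2*q + 5: 2*q + y = (5/2)*h + 9
Before y := 2*q + h - 8: 4*q = (3/2)*h + 17
Answer: WP = 4*q = (3/2)*h + 17
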